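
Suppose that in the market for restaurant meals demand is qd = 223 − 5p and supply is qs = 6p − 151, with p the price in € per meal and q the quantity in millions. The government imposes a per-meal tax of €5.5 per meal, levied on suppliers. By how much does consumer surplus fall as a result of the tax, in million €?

Without the tax, 223 − 5p = 6p − 151 gives 11p = 374, so p* = €34 and q* = 53.
With the tax collected from suppliers, supply shifts: qs = 6(p − 5.5) − 151.
New equilibrium: consumers pay €37, suppliers receive €31.5, q = 38. (Wedge: pb − ps = 5.5.)
ΔCS is the trapezoid between Q = 38 and Q = 53 of height €3: ½ · (53 + 38) · 3 = €136.5.

Consumer surplus falls by €136.5 million.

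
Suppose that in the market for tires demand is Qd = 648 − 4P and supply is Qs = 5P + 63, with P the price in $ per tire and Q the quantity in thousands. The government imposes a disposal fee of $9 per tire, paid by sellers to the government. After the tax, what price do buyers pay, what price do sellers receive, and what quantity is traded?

Without the tax, 648 − 4P = 5P + 63 gives 9P = 585, so P* = $65 and Q* = 388.
With the tax collected from sellers, supply shifts: Qs = 5(P − 9) + 63.
Solving gives Q = 368 with buyers paying $70 and sellers receiving $61 (the $9 wedge).

Buyers pay $70; sellers receive $61; quantity = 368.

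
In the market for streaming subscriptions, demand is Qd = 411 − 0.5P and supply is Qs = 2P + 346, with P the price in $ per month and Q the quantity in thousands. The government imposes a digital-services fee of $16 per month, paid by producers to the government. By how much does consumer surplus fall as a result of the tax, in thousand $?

Before the tax: set 411 − 0.5P = 2P + 346 → P* = $26, Q* = 398.
With the tax collected from producers, supply shifts: Qs = 2(P − 16) + 346.
New equilibrium: buyers pay $38.8, producers receive $22.8, Q = 391.6. (Wedge: Pb − Ps = 16.)
ΔCS is the trapezoid between Q = 391.6 and Q = 398 of height $12.8: ½ · (398 + 391.6) · 12.8 = $5053.44.

Consumer surplus falls by $5053.44 thousand.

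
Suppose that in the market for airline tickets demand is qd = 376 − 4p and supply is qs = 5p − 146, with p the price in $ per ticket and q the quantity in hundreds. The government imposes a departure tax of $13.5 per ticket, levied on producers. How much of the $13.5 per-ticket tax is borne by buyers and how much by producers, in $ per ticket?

Before the tax: set 376 − 4p = 5p − 146 → p* = $58, q* = 144.
With the tax collected from producers, supply shifts: qs = 5(p − 13.5) − 146.
New equilibrium: buyers pay $65.5, producers receive $52, q = 114. (Wedge: pb − ps = 13.5.)
Burden on buyers: $7.5; on producers: $6. (They sum to $13.5.)
The less price-elastic side of the market bears the larger share of a per-unit tax.

Buyers bear $7.5 per ticket; producers bear $6 per ticket.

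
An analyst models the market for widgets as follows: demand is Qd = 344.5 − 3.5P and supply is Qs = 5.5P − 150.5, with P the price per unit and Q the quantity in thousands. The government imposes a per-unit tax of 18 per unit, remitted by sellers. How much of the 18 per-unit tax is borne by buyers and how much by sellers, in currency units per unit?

Buyers bear 11 per unit; sellers bear 7 per unit.

Before the tax: set 344.5 − 3.5P = 5.5P − 150.5 → P* = 55, Q* = 152.
With the tax collected from sellers, supply shifts: Qs = 5.5(P − 18) − 150.5.
New equilibrium: buyers pay 66, sellers receive 48, Q = 113.5. (Wedge: Pb − Ps = 18.)
Burden on buyers: 11; on sellers: 7. (They sum to 18.)
The less price-elastic side of the market bears the larger share of a per-unit tax.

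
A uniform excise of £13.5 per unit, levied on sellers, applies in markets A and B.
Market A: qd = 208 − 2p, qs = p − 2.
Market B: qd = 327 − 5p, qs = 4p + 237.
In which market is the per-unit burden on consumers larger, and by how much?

Market A: pre-tax p* = £70, q* = 68; post-tax q = 59; per-unit burden on consumers = £4.5.
Market B: pre-tax p* = £10, q* = 277; post-tax q = 247; per-unit burden on consumers = £6.
Difference: £4.5 vs £6 → market B is larger by £1.5.

Market B, by £1.5.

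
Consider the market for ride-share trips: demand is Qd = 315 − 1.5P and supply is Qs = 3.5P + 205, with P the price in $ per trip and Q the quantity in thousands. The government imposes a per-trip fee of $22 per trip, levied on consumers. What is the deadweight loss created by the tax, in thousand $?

Without the tax, 315 − 1.5P = 3.5P + 205 gives 5P = 110, so P* = $22 and Q* = 282.
With the tax collected from consumers, demand (in seller-price terms) shifts: Qd = 315 − 1.5(P + 22).
Solving gives Q = 258.9 with consumers paying $37.4 and producers receiving $15.4 (the $22 wedge).
Quantity falls by |ΔQ| = |282 − 258.9| = 23.1.
DWL = ½ · t · |ΔQ| = ½ · 22 · 23.1 = $254.1.

Deadweight loss = $254.1 thousand.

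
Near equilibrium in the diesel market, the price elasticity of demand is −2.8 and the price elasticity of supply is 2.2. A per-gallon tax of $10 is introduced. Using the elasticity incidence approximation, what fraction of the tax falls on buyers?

Buyers' share ≈ 0.44.

Incidence ratio: buyers' share ≈ εs / (εs + |εd|) = 2.2 / (2.2 + 2.8) = 0.44.
Supply is the less elastic side, so buyers bear the smaller share.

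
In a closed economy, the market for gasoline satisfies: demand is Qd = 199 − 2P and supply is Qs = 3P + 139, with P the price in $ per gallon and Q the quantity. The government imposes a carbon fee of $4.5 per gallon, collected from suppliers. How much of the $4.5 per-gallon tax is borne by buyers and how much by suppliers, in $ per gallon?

Buyers bear $2.7 per gallon; suppliers bear $1.8 per gallon.

Without the tax, 199 − 2P = 3P + 139 gives 5P = 60, so P* = $12 and Q* = 175.
With the tax collected from suppliers, supply shifts: Qs = 3(P − 4.5) + 139.
New equilibrium: buyers pay $14.7, suppliers receive $10.2, Q = 169.6. (Wedge: Pb − Ps = 4.5.)
Burden on buyers: $2.7; on suppliers: $1.8. (They sum to $4.5.)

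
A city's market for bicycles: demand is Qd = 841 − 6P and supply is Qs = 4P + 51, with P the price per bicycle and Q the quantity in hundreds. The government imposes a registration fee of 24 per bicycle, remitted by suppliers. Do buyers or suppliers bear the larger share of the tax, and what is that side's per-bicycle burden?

Suppliers bear the larger share: 14.4 per bicycle.

Without the tax, 841 − 6P = 4P + 51 gives 10P = 790, so P* = 79 and Q* = 367.
With the tax collected from suppliers, supply shifts: Qs = 4(P − 24) + 51.
Solving gives Q = 309.4 with buyers paying 88.6 and suppliers receiving 64.6 (the 24 wedge).
Per-bicycle burden: buyers 9.6, suppliers 14.4.
Suppliers take the larger share because supply is less price-elastic here (demand slope 6 vs supply slope 4).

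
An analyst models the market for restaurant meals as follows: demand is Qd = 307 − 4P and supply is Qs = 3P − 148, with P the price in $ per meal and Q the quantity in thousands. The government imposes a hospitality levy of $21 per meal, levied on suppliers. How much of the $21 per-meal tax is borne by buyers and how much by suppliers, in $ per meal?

Buyers bear $9 per meal; suppliers bear $12 per meal.

Before the tax: set 307 − 4P = 3P − 148 → P* = $65, Q* = 47.
With the tax collected from suppliers, supply shifts: Qs = 3(P − 21) − 148.
New equilibrium: buyers pay $74, suppliers receive $53, Q = 11. (Wedge: Pb − Ps = 21.)
Burden on buyers: $9; on suppliers: $12. (They sum to $21.)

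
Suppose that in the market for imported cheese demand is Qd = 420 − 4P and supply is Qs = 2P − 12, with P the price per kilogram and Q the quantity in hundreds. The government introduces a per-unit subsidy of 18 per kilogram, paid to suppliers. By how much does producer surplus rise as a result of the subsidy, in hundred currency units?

Producer surplus rises by 1728 hundred.

Before the subsidy: set 420 − 4P = 2P − 12 → P* = 72, Q* = 132.
With a per-unit subsidy paid to suppliers, each receives P + 18 per unit sold, so supply becomes Qs = 2(P + 18) − 12.
Solving gives Q = 156 with consumers paying 66 and suppliers receiving 84 (the 18 wedge).
ΔPS is the trapezoid between Q = 156 and Q = 132 of height 12: ½ · (132 + 156) · 12 = 1728.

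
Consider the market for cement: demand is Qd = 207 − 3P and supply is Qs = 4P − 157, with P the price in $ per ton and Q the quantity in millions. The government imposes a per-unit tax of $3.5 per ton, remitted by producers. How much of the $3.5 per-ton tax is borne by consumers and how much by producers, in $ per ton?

Consumers bear $2 per ton; producers bear $1.5 per ton.

Without the tax, 207 − 3P = 4P − 157 gives 7P = 364, so P* = $52 and Q* = 51.
With the tax collected from producers, supply shifts: Qs = 4(P − 3.5) − 157.
Solving gives Q = 45 with consumers paying $54 and producers receiving $50.5 (the $3.5 wedge).
Burden on consumers: $2; on producers: $1.5. (They sum to $3.5.)
The less price-elastic side of the market bears the larger share of a per-unit tax.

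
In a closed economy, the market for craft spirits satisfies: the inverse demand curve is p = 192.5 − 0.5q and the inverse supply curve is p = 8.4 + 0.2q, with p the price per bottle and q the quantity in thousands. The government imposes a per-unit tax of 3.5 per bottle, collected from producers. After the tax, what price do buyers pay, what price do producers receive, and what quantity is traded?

Rewrite in direct form: qd = 385 − 2p and qs = 5p − 42.
Before the tax: set 385 − 2p = 5p − 42 → p* = 61, q* = 263.
With the tax collected from producers, supply shifts: qs = 5(p − 3.5) − 42.
Solving gives q = 258 with buyers paying 63.5 and producers receiving 60 (the 3.5 wedge).

Buyers pay 63.5; producers receive 60; quantity = 258.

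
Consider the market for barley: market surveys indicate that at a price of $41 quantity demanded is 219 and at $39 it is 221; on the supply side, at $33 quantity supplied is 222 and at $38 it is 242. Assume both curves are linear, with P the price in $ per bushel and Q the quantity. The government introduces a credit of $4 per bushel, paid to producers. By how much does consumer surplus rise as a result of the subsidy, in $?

Demand slope: (221 − 219)/(39 − 41) = -1, so Qd = 260 − P.
Supply slope: (242 − 222)/(38 − 33) = 4, so Qs = 4P + 90.
Before the subsidy: set 260 − P = 4P + 90 → P* = $34, Q* = 226.
With a per-unit subsidy paid to producers, each receives P + 4 per unit sold, so supply becomes Qs = 4(P + 4) + 90.
Solving gives Q = 229.2 with consumers paying $30.8 and producers receiving $34.8 (the $4 wedge).
ΔCS is the trapezoid between Q = 229.2 and Q = 226 of height $3.2: ½ · (226 + 229.2) · 3.2 = $728.32.

Consumer surplus rises by $728.32.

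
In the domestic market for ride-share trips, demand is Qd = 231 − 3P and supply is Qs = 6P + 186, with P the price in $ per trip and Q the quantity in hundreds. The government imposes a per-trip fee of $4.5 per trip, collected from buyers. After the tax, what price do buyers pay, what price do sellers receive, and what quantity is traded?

Before the tax: set 231 − 3P = 6P + 186 → P* = $5, Q* = 216.
With the tax collected from buyers, demand (in seller-price terms) shifts: Qd = 231 − 3(P + 4.5).
Solving gives Q = 207 with buyers paying $8 and sellers receiving $3.5 (the $4.5 wedge).

Buyers pay $8; sellers receive $3.5; quantity = 207.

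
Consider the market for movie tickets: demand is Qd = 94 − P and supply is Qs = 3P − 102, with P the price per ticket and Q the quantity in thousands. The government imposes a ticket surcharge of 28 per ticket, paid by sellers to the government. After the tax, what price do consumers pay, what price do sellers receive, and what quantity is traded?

Consumers pay 70; sellers receive 42; quantity = 24.

Before the tax: set 94 − P = 3P − 102 → P* = 49, Q* = 45.
With the tax collected from sellers, supply shifts: Qs = 3(P − 28) − 102.
Solving gives Q = 24 with consumers paying 70 and sellers receiving 42 (the 28 wedge).
The less price-elastic side of the market bears the larger share of a per-unit tax.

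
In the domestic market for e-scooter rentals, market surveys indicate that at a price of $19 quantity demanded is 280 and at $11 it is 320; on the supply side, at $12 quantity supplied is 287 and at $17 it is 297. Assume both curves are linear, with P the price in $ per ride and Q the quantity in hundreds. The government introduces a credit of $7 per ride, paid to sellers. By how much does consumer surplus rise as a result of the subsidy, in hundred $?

Demand slope: (320 − 280)/(11 − 19) = -5, so Qd = 375 − 5P.
Supply slope: (297 − 287)/(17 − 12) = 2, so Qs = 2P + 263.
Without the subsidy, 375 − 5P = 2P + 263 gives 7P = 112, so P* = $16 and Q* = 295.
With a per-unit subsidy paid to sellers, each receives P + 7 per unit sold, so supply becomes Qs = 2(P + 7) + 263.
New equilibrium: buyers pay $14, sellers receive $21, Q = 305. (Wedge: Pb − Ps = −7.)
ΔCS is the trapezoid between Q = 305 and Q = 295 of height $2: ½ · (295 + 305) · 2 = $600.

Consumer surplus rises by $600 hundred.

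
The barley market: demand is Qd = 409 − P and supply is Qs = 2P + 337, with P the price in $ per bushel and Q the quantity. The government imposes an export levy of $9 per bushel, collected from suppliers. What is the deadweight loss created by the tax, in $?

Deadweight loss = $27.

Before the tax: set 409 − P = 2P + 337 → P* = $24, Q* = 385.
With the tax collected from suppliers, supply shifts: Qs = 2(P − 9) + 337.
Solving gives Q = 379 with consumers paying $30 and suppliers receiving $21 (the $9 wedge).
Quantity falls by |ΔQ| = |385 − 379| = 6.
DWL = ½ · t · |ΔQ| = ½ · 9 · 6 = $27.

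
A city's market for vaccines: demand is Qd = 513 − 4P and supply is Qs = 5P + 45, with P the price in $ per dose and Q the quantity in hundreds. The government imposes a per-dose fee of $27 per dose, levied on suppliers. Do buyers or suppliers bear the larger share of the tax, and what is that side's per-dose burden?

Buyers bear the larger share: $15 per dose.

Before the tax: set 513 − 4P = 5P + 45 → P* = $52, Q* = 305.
With the tax collected from suppliers, supply shifts: Qs = 5(P − 27) + 45.
Solving gives Q = 245 with buyers paying $67 and suppliers receiving $40 (the $27 wedge).
Per-dose burden: buyers $15, suppliers $12.
Buyers take the larger share because demand is less price-elastic here (demand slope 4 vs supply slope 5).
The less price-elastic side of the market bears the larger share of a per-unit tax.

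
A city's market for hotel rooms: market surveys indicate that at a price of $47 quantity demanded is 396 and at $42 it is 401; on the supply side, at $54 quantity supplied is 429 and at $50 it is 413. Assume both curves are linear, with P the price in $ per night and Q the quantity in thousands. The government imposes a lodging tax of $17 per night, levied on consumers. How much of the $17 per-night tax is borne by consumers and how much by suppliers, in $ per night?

Demand slope: (401 − 396)/(42 − 47) = -1, so Qd = 443 − P.
Supply slope: (413 − 429)/(50 − 54) = 4, so Qs = 4P + 213.
Before the tax: set 443 − P = 4P + 213 → P* = $46, Q* = 397.
With the tax collected from consumers, demand (in seller-price terms) shifts: Qd = 443 − (P + 17).
Solving gives Q = 383.4 with consumers paying $59.6 and suppliers receiving $42.6 (the $17 wedge).
Burden on consumers: $13.6; on suppliers: $3.4. (They sum to $17.)
The less price-elastic side of the market bears the larger share of a per-unit tax.

Consumers bear $13.6 per night; suppliers bear $3.4 per night.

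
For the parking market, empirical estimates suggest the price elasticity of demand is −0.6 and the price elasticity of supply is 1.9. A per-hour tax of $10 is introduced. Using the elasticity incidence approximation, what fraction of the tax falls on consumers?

Consumers' share ≈ 0.76.

Incidence ratio: consumers' share ≈ εs / (εs + |εd|) = 1.9 / (1.9 + 0.6) = 0.76.
Supply is the more elastic side, so consumers bear the larger share.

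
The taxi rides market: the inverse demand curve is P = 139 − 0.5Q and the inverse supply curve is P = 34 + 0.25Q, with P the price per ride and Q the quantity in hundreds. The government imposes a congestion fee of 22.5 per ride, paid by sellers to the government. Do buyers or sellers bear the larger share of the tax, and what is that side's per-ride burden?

Buyers bear the larger share: 15 per ride.

Inverting to Q(P) form: Qd = 278 − 2P; Qs = 4P − 136.
Without the tax, 278 − 2P = 4P − 136 gives 6P = 414, so P* = 69 and Q* = 140.
With the tax collected from sellers, supply shifts: Qs = 4(P − 22.5) − 136.
New equilibrium: buyers pay 84, sellers receive 61.5, Q = 110. (Wedge: Pb − Ps = 22.5.)
Per-ride burden: buyers 15, sellers 7.5.
Buyers take the larger share because demand is less price-elastic here (demand slope 2 vs supply slope 4).
The less price-elastic side of the market bears the larger share of a per-unit tax.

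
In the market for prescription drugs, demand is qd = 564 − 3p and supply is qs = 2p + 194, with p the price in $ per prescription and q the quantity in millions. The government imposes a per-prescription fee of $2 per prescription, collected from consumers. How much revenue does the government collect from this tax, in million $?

Before the tax: set 564 − 3p = 2p + 194 → p* = $74, q* = 342.
With the tax collected from consumers, demand (in seller-price terms) shifts: qd = 564 − 3(p + 2).
Solving gives q = 339.6 with consumers paying $74.8 and sellers receiving $72.8 (the $2 wedge).
Revenue = t · Q = 2 · 339.6 = $679.2.

Tax revenue = $679.2 million.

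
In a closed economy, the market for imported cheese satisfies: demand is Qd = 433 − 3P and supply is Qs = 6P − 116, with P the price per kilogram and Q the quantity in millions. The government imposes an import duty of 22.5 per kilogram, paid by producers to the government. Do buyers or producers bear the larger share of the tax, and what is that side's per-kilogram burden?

Without the tax, 433 − 3P = 6P − 116 gives 9P = 549, so P* = 61 and Q* = 250.
With the tax collected from producers, supply shifts: Qs = 6(P − 22.5) − 116.
New equilibrium: buyers pay 76, producers receive 53.5, Q = 205. (Wedge: Pb − Ps = 22.5.)
Per-kilogram burden: buyers 15, producers 7.5.
Buyers take the larger share because demand is less price-elastic here (demand slope 3 vs supply slope 6).
The less price-elastic side of the market bears the larger share of a per-unit tax.

Buyers bear the larger share: 15 per kilogram.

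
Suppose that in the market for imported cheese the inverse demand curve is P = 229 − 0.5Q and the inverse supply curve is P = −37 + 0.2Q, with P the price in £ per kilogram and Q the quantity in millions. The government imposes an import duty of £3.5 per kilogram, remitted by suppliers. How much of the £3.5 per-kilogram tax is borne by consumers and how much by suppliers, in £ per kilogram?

Inverting to Q(P) form: Qd = 458 − 2P; Qs = 5P + 185.
Before the tax: set 458 − 2P = 5P + 185 → P* = £39, Q* = 380.
With the tax collected from suppliers, supply shifts: Qs = 5(P − 3.5) + 185.
New equilibrium: consumers pay £41.5, suppliers receive £38, Q = 375. (Wedge: Pb − Ps = 3.5.)
Burden on consumers: £2.5; on suppliers: £1. (They sum to £3.5.)

Consumers bear £2.5 per kilogram; suppliers bear £1 per kilogram.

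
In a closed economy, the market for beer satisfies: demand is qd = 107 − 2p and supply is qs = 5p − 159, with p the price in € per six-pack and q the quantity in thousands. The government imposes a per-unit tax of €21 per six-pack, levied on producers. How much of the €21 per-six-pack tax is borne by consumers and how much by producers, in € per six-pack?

Before the tax: set 107 − 2p = 5p − 159 → p* = €38, q* = 31.
With the tax collected from producers, supply shifts: qs = 5(p − 21) − 159.
New equilibrium: consumers pay €53, producers receive €32, q = 1. (Wedge: pb − ps = 21.)
Burden on consumers: €15; on producers: €6. (They sum to €21.)
The less price-elastic side of the market bears the larger share of a per-unit tax.

Consumers bear €15 per six-pack; producers bear €6 per six-pack.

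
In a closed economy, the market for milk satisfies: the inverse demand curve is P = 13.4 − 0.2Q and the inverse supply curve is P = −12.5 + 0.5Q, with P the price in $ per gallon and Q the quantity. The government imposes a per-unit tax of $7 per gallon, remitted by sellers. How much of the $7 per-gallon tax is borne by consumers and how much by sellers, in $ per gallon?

Rewrite in direct form: Qd = 67 − 5P and Qs = 2P + 25.
Before the tax: set 67 − 5P = 2P + 25 → P* = $6, Q* = 37.
With the tax collected from sellers, supply shifts: Qs = 2(P − 7) + 25.
New equilibrium: consumers pay $8, sellers receive $1, Q = 27. (Wedge: Pb − Ps = 7.)
Burden on consumers: $2; on sellers: $5. (They sum to $7.)

Consumers bear $2 per gallon; sellers bear $5 per gallon.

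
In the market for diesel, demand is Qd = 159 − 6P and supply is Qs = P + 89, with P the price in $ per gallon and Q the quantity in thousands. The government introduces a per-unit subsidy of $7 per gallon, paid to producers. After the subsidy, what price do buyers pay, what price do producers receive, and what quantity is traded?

Without the subsidy, 159 − 6P = P + 89 gives 7P = 70, so P* = $10 and Q* = 99.
With a per-unit subsidy paid to producers, each receives P + 7 per unit sold, so supply becomes Qs = (P + 7) + 89.
New equilibrium: buyers pay $9, producers receive $16, Q = 105. (Wedge: Pb − Ps = −7.)

Buyers pay $9; producers receive $16; quantity = 105.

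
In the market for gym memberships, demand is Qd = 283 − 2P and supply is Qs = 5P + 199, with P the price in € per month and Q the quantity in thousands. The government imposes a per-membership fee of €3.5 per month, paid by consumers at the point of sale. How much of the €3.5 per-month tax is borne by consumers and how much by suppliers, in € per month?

Without the tax, 283 − 2P = 5P + 199 gives 7P = 84, so P* = €12 and Q* = 259.
With the tax collected from consumers, demand (in seller-price terms) shifts: Qd = 283 − 2(P + 3.5).
Solving gives Q = 254 with consumers paying €14.5 and suppliers receiving €11 (the €3.5 wedge).
Burden on consumers: €2.5; on suppliers: €1. (They sum to €3.5.)
The less price-elastic side of the market bears the larger share of a per-unit tax.

Consumers bear €2.5 per month; suppliers bear €1 per month.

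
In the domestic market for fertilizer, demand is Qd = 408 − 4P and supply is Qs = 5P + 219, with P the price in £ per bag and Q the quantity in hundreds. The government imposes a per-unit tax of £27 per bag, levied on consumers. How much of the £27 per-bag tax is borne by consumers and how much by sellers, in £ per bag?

Consumers bear £15 per bag; sellers bear £12 per bag.

Without the tax, 408 − 4P = 5P + 219 gives 9P = 189, so P* = £21 and Q* = 324.
With the tax collected from consumers, demand (in seller-price terms) shifts: Qd = 408 − 4(P + 27).
Solving gives Q = 264 with consumers paying £36 and sellers receiving £9 (the £27 wedge).
Burden on consumers: £15; on sellers: £12. (They sum to £27.)
The less price-elastic side of the market bears the larger share of a per-unit tax.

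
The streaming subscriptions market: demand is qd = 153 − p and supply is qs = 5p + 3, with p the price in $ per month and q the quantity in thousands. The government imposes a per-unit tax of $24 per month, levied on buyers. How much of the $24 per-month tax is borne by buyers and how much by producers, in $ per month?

Without the tax, 153 − p = 5p + 3 gives 6p = 150, so p* = $25 and q* = 128.
With the tax collected from buyers, demand (in seller-price terms) shifts: qd = 153 − (p + 24).
New equilibrium: buyers pay $45, producers receive $21, q = 108. (Wedge: pb − ps = 24.)
Burden on buyers: $20; on producers: $4. (They sum to $24.)

Buyers bear $20 per month; producers bear $4 per month.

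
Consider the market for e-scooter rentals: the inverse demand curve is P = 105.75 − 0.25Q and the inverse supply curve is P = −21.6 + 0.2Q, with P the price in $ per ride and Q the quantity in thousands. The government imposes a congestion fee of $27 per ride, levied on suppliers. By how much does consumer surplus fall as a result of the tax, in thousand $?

Consumer surplus falls by $3795 thousand.

Rewrite in direct form: Qd = 423 − 4P and Qs = 5P + 108.
Without the tax, 423 − 4P = 5P + 108 gives 9P = 315, so P* = $35 and Q* = 283.
With the tax collected from suppliers, supply shifts: Qs = 5(P − 27) + 108.
Solving gives Q = 223 with buyers paying $50 and suppliers receiving $23 (the $27 wedge).
ΔCS is the trapezoid between Q = 223 and Q = 283 of height $15: ½ · (283 + 223) · 15 = $3795.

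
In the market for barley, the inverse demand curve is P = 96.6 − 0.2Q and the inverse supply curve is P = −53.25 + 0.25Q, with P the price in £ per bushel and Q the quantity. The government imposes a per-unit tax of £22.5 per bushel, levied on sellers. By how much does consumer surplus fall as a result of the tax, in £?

Consumer surplus falls by £3080.

Rewrite in direct form: Qd = 483 − 5P and Qs = 4P + 213.
Before the tax: set 483 − 5P = 4P + 213 → P* = £30, Q* = 333.
With the tax collected from sellers, supply shifts: Qs = 4(P − 22.5) + 213.
New equilibrium: buyers pay £40, sellers receive £17.5, Q = 283. (Wedge: Pb − Ps = 22.5.)
ΔCS is the trapezoid between Q = 283 and Q = 333 of height £10: ½ · (333 + 283) · 10 = £3080.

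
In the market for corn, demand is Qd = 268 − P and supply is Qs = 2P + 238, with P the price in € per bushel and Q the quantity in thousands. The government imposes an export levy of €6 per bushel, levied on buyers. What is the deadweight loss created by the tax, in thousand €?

Deadweight loss = €12 thousand.

Before the tax: set 268 − P = 2P + 238 → P* = €10, Q* = 258.
With the tax collected from buyers, demand (in seller-price terms) shifts: Qd = 268 − (P + 6).
New equilibrium: buyers pay €14, producers receive €8, Q = 254. (Wedge: Pb − Ps = 6.)
Quantity falls by |ΔQ| = |258 − 254| = 4.
DWL = ½ · t · |ΔQ| = ½ · 6 · 4 = €12.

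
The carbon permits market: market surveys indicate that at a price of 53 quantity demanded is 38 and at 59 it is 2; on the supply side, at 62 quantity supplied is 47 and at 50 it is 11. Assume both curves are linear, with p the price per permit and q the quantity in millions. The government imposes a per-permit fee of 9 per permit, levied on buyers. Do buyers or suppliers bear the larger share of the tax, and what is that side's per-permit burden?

Suppliers bear the larger share: 6 per permit.

Demand slope: (2 − 38)/(59 − 53) = -6, so qd = 356 − 6p.
Supply slope: (11 − 47)/(50 − 62) = 3, so qs = 3p − 139.
Without the tax, 356 − 6p = 3p − 139 gives 9p = 495, so p* = 55 and q* = 26.
With the tax collected from buyers, demand (in seller-price terms) shifts: qd = 356 − 6(p + 9).
Solving gives q = 8 with buyers paying 58 and suppliers receiving 49 (the 9 wedge).
Per-permit burden: buyers 3, suppliers 6.
Suppliers take the larger share because supply is less price-elastic here (demand slope 6 vs supply slope 3).
The less price-elastic side of the market bears the larger share of a per-unit tax.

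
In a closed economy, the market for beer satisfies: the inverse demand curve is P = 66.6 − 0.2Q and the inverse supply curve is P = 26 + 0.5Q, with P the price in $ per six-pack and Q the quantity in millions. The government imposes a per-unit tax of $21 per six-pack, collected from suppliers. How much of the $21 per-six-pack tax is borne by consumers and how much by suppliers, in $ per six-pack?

Consumers bear $6 per six-pack; suppliers bear $15 per six-pack.

Inverting to Q(P) form: Qd = 333 − 5P; Qs = 2P − 52.
Without the tax, 333 − 5P = 2P − 52 gives 7P = 385, so P* = $55 and Q* = 58.
With the tax collected from suppliers, supply shifts: Qs = 2(P − 21) − 52.
Solving gives Q = 28 with consumers paying $61 and suppliers receiving $40 (the $21 wedge).
Burden on consumers: $6; on suppliers: $15. (They sum to $21.)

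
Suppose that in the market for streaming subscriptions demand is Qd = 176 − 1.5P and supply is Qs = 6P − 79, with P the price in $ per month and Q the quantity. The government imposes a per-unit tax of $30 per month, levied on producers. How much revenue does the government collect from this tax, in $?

Tax revenue = $2670.

Without the tax, 176 − 1.5P = 6P − 79 gives 7.5P = 255, so P* = $34 and Q* = 125.
With the tax collected from producers, supply shifts: Qs = 6(P − 30) − 79.
Solving gives Q = 89 with consumers paying $58 and producers receiving $28 (the $30 wedge).
Revenue = t · Q = 30 · 89 = $2670.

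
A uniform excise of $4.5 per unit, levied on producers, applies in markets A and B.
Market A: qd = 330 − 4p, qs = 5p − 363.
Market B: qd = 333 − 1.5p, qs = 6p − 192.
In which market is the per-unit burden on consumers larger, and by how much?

Market B, by $1.1.

Market A: pre-tax p* = $77, q* = 22; post-tax q = 12; per-unit burden on consumers = $2.5.
Market B: pre-tax p* = $70, q* = 228; post-tax q = 222.6; per-unit burden on consumers = $3.6.
Difference: $2.5 vs $3.6 → market B is larger by $1.1.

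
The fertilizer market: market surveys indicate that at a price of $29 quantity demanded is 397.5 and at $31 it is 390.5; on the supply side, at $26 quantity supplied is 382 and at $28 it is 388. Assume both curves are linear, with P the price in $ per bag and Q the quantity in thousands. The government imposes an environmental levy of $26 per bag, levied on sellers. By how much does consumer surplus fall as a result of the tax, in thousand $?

Demand slope: (390.5 − 397.5)/(31 − 29) = -3.5, so Qd = 499 − 3.5P.
Supply slope: (388 − 382)/(28 − 26) = 3, so Qs = 3P + 304.
Without the tax, 499 − 3.5P = 3P + 304 gives 6.5P = 195, so P* = $30 and Q* = 394.
With the tax collected from sellers, supply shifts: Qs = 3(P − 26) + 304.
Solving gives Q = 352 with consumers paying $42 and sellers receiving $16 (the $26 wedge).
ΔCS is the trapezoid between Q = 352 and Q = 394 of height $12: ½ · (394 + 352) · 12 = $4476.

Consumer surplus falls by $4476 thousand.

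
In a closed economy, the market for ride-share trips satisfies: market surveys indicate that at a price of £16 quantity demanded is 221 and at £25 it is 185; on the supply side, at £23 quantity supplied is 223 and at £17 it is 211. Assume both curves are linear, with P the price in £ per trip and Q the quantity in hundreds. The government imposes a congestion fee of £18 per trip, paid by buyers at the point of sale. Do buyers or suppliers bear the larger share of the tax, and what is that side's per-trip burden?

Demand slope: (185 − 221)/(25 − 16) = -4, so Qd = 285 − 4P.
Supply slope: (211 − 223)/(17 − 23) = 2, so Qs = 2P + 177.
Before the tax: set 285 − 4P = 2P + 177 → P* = £18, Q* = 213.
With the tax collected from buyers, demand (in seller-price terms) shifts: Qd = 285 − 4(P + 18).
Solving gives Q = 189 with buyers paying £24 and suppliers receiving £6 (the £18 wedge).
Per-trip burden: buyers £6, suppliers £12.
Suppliers take the larger share because supply is less price-elastic here (demand slope 4 vs supply slope 2).

Suppliers bear the larger share: £12 per trip.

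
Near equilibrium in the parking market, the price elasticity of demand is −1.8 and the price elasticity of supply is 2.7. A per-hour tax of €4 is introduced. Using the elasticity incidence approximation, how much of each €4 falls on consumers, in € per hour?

Incidence ratio: consumers' share ≈ εs / (εs + |εd|) = 2.7 / (2.7 + 1.8) = 0.6.
So consumers bear ≈ 0.6 × €4 = €2.4; suppliers bear €1.6.

Consumers bear ≈ €2.4 per hour.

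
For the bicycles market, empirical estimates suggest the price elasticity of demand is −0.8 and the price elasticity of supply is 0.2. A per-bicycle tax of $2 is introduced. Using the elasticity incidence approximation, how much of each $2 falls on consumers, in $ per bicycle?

Incidence ratio: consumers' share ≈ εs / (εs + |εd|) = 0.2 / (0.2 + 0.8) = 0.2.
So consumers bear ≈ 0.2 × $2 = $0.4; suppliers bear $1.6.

Consumers bear ≈ $0.4 per bicycle.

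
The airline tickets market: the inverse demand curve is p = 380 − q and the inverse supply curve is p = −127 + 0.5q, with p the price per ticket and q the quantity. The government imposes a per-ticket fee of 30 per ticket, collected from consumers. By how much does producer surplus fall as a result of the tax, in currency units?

Rewrite in direct form: qd = 380 − p and qs = 2p + 254.
Before the tax: set 380 − p = 2p + 254 → p* = 42, q* = 338.
With the tax collected from consumers, demand (in seller-price terms) shifts: qd = 380 − (p + 30).
New equilibrium: consumers pay 62, producers receive 32, q = 318. (Wedge: pb − ps = 30.)
ΔPS is the trapezoid between Q = 318 and Q = 338 of height 10: ½ · (338 + 318) · 10 = 3280.

Producer surplus falls by 3280.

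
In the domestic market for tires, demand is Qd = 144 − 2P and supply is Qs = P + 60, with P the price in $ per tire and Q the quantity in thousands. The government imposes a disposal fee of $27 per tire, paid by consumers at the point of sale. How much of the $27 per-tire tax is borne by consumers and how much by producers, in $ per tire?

Consumers bear $9 per tire; producers bear $18 per tire.

Before the tax: set 144 − 2P = P + 60 → P* = $28, Q* = 88.
With the tax collected from consumers, demand (in seller-price terms) shifts: Qd = 144 − 2(P + 27).
Solving gives Q = 70 with consumers paying $37 and producers receiving $10 (the $27 wedge).
Burden on consumers: $9; on producers: $18. (They sum to $27.)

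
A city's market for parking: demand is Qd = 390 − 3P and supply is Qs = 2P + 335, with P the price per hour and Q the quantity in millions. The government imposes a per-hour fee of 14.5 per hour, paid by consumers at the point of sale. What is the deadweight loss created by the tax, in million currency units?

Deadweight loss = 126.15 million.

Before the tax: set 390 − 3P = 2P + 335 → P* = 11, Q* = 357.
With the tax collected from consumers, demand (in seller-price terms) shifts: Qd = 390 − 3(P + 14.5).
New equilibrium: consumers pay 16.8, producers receive 2.3, Q = 339.6. (Wedge: Pb − Ps = 14.5.)
Quantity falls by |ΔQ| = |357 − 339.6| = 17.4.
DWL = ½ · t · |ΔQ| = ½ · 14.5 · 17.4 = 126.15.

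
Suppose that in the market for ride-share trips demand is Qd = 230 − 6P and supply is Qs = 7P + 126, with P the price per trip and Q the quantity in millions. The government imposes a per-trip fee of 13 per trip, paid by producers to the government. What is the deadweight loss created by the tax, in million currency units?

Deadweight loss = 273 million.

Before the tax: set 230 − 6P = 7P + 126 → P* = 8, Q* = 182.
With the tax collected from producers, supply shifts: Qs = 7(P − 13) + 126.
Solving gives Q = 140 with consumers paying 15 and producers receiving 2 (the 13 wedge).
Quantity falls by |ΔQ| = |182 − 140| = 42.
DWL = ½ · t · |ΔQ| = ½ · 13 · 42 = 273.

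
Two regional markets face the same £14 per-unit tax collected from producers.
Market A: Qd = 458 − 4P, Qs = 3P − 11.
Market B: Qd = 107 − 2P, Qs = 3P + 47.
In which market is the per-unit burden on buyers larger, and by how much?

Market B, by £2.4.

Market A: pre-tax P* = £67, Q* = 190; post-tax Q = 166; per-unit burden on buyers = £6.
Market B: pre-tax P* = £12, Q* = 83; post-tax Q = 66.2; per-unit burden on buyers = £8.4.
Difference: £6 vs £8.4 → market B is larger by £2.4.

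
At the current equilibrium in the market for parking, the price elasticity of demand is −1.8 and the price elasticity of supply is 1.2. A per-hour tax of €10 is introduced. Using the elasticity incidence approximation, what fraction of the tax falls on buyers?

Incidence ratio: buyers' share ≈ εs / (εs + |εd|) = 1.2 / (1.2 + 1.8) = 0.4.
Supply is the less elastic side, so buyers bear the smaller share.

Buyers' share ≈ 0.4.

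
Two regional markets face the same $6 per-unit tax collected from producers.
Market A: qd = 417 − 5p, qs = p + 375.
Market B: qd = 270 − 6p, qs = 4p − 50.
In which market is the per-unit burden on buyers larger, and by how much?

Market B, by $1.4.

Market A: pre-tax p* = $7, q* = 382; post-tax q = 377; per-unit burden on buyers = $1.
Market B: pre-tax p* = $32, q* = 78; post-tax q = 63.6; per-unit burden on buyers = $2.4.
Difference: $1 vs $2.4 → market B is larger by $1.4.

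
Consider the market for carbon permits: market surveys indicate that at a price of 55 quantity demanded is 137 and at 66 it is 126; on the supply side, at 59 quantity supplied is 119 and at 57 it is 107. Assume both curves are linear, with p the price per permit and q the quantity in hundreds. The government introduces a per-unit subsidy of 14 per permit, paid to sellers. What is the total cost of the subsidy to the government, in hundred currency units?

Demand slope: (126 − 137)/(66 − 55) = -1, so qd = 192 − p.
Supply slope: (107 − 119)/(57 − 59) = 6, so qs = 6p − 235.
Before the subsidy: set 192 − p = 6p − 235 → p* = 61, q* = 131.
With a per-unit subsidy paid to sellers, each receives p + 14 per unit sold, so supply becomes qs = 6(p + 14) − 235.
Solving gives q = 143 with consumers paying 49 and sellers receiving 63 (the 14 wedge).
Outlay = t · Q = 14 · 143 = 2002.

Government outlay = 2002 hundred.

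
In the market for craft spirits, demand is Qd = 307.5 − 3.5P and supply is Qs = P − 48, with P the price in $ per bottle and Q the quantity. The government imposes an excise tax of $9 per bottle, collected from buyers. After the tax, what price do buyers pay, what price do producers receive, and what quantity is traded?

Buyers pay $81; producers receive $72; quantity = 24.

Before the tax: set 307.5 − 3.5P = P − 48 → P* = $79, Q* = 31.
With the tax collected from buyers, demand (in seller-price terms) shifts: Qd = 307.5 − 3.5(P + 9).
Solving gives Q = 24 with buyers paying $81 and producers receiving $72 (the $9 wedge).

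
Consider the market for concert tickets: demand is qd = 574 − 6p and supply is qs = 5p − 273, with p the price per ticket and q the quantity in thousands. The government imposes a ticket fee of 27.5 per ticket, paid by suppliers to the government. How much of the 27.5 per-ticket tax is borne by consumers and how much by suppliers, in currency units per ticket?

Before the tax: set 574 − 6p = 5p − 273 → p* = 77, q* = 112.
With the tax collected from suppliers, supply shifts: qs = 5(p − 27.5) − 273.
New equilibrium: consumers pay 89.5, suppliers receive 62, q = 37. (Wedge: pb − ps = 27.5.)
Burden on consumers: 12.5; on suppliers: 15. (They sum to 27.5.)
The less price-elastic side of the market bears the larger share of a per-unit tax.

Consumers bear 12.5 per ticket; suppliers bear 15 per ticket.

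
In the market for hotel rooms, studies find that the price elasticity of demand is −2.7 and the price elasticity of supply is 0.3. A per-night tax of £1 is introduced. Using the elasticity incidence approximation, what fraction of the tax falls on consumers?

Consumers' share ≈ 0.1.

Incidence ratio: consumers' share ≈ εs / (εs + |εd|) = 0.3 / (0.3 + 2.7) = 0.1.
Supply is the less elastic side, so consumers bear the smaller share.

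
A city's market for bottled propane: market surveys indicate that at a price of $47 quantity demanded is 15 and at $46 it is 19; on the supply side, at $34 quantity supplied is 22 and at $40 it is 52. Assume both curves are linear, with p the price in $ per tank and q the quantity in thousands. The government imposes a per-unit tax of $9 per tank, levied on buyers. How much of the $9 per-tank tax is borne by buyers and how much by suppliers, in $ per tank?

Demand slope: (19 − 15)/(46 − 47) = -4, so qd = 203 − 4p.
Supply slope: (52 − 22)/(40 − 34) = 5, so qs = 5p − 148.
Before the tax: set 203 − 4p = 5p − 148 → p* = $39, q* = 47.
With the tax collected from buyers, demand (in seller-price terms) shifts: qd = 203 − 4(p + 9).
Solving gives q = 27 with buyers paying $44 and suppliers receiving $35 (the $9 wedge).
Burden on buyers: $5; on suppliers: $4. (They sum to $9.)
The less price-elastic side of the market bears the larger share of a per-unit tax.

Buyers bear $5 per tank; suppliers bear $4 per tank.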